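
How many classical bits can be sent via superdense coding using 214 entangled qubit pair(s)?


Superdense coding allows 2 classical bits per shared entangled pair.
214 pair(s) -> 2 * 214 = 428 classical bits

428


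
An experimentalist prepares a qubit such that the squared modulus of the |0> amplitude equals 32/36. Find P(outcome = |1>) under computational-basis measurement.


|alpha|^2 = 32/36 = 0.8889
|beta|^2 = 1 - 32/36 = 4/36 = 0.1111
P(|1>) = |beta|^2 = 0.1111

0.1111


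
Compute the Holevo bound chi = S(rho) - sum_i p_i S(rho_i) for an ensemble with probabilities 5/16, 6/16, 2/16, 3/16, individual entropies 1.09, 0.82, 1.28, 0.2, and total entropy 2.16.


chi = S(rho) - sum_i p_i * S(rho_i)
Weighted entropy = 5/16 * 1.09 + 6/16 * 0.82 + 2/16 * 1.28 + 3/16 * 0.2
= 0.8456
chi = 2.16 - 0.8456
= 1.3144

1.3144


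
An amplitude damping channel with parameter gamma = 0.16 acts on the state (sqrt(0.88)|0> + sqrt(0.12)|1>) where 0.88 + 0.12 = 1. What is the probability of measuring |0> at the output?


For amplitude damping with parameter gamma on state sqrt(a)|0> + sqrt(b)|1>:
alpha^2 = 0.88, beta^2 = 0.12
P(|0>) = alpha^2 + gamma * beta^2
= 0.88 + 0.16 * 0.12
= 0.88 + 0.0192
= 0.8992

0.8992


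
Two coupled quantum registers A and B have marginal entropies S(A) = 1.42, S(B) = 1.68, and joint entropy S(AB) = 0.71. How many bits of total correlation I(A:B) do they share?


I(A:B) = S(A) + S(B) - S(AB)
= 1.42 + 1.68 - 0.71
= 2.3900

2.3900


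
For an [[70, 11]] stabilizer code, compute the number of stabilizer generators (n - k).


For an [[n,k]] stabilizer code:
Number of stabilizer generators = n - k
= 70 - 11
= 59

59


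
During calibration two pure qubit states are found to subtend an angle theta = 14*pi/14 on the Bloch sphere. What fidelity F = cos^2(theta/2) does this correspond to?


For states separated by angle theta on Bloch sphere:
F = cos^2(theta/2)
theta = 14*pi/14 = 3.1416
theta/2 = 1.5708
cos(theta/2) = 0.0000
F = 0.0000

0.0000


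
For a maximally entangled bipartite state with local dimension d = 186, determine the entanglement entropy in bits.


For a maximally entangled state in d x d:
S = log2(d) = log2(186)
= 7.5392

7.5392


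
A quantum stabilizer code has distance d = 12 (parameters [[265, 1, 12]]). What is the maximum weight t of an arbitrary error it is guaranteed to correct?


Code parameters: [[265, 1, 12]], distance d = 12.
Number of correctable errors = floor((d-1)/2)
= floor((12 - 1)/2)
= floor(11/2)
= 5

5


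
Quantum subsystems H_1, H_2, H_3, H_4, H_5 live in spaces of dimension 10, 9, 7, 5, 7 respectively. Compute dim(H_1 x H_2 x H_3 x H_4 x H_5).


dim(H_1 x H_2 x H_3 x H_4 x H_5) = 10 * 9 * 7 * 5 * 7
= 90 * 7 * 5 * 7
= 630 * 5 * 7
= 3150 * 7
= 22050

22050


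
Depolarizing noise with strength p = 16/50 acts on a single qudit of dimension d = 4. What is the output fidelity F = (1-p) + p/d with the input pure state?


F = (1-p) + p/d
= (1 - 0.3200) + 0.3200/4
= 0.6800 + 0.0800
= 0.7600

0.7600


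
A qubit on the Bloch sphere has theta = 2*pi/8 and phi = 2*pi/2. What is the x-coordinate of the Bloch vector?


theta = 0.7854, phi = 3.1416
r_x = sin(theta)*cos(phi) = 0.7071 * -1.0000
r_x = -0.7071

-0.7071


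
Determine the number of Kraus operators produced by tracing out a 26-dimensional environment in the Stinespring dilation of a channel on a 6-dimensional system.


Tracing out the environment in an orthonormal basis {|i>_E} gives Kraus operators K_i = <i|_E U |0>_E.
Number of Kraus operators = dim(H_env) = d_env
= 26

26


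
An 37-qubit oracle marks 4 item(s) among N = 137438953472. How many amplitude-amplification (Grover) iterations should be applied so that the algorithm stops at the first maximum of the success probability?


After j Grover iterations the success probability is P(j) = sin^2((2j+1)*theta), where sin(theta) = sqrt(k/N).
N = 2^37 = 137438953472, k = 4
sin(theta) = sqrt(k/N) = 5.394796609e-06
theta = arcsin(sqrt(k/N)) = 5.394796609e-06 rad
P(j) reaches its first maximum when (2j+1)*theta is as close as possible to pi/2, i.e. j = round(pi/(4*theta) - 1/2).
pi/(4*theta) - 1/2 = 145583.8881
(For comparison, the common estimate pi/4 * sqrt(N/k) = 145584.3881; the exact maximiser is used here.)
Optimal iterations = 145584

145584


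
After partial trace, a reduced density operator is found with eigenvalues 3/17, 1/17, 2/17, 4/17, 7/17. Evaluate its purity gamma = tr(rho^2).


tr(rho^2) = sum of eigenvalues squared
= (3/17)^2 + (1/17)^2 + (2/17)^2 + (4/17)^2 + (7/17)^2
= (9 + 1 + 4 + 16 + 49) / 289
= 79/289
= 0.2734

0.2734


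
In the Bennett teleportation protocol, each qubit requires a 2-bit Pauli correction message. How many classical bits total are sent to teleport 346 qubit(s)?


Quantum teleportation requires 2 classical bits per qubit teleported.
346 qubit(s) -> 2 * 346 = 692 classical bits

692


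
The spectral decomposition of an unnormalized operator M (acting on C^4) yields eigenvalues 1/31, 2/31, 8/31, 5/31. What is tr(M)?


tr(M) = sum of eigenvalues
= 1/31 + 2/31 + 8/31 + 5/31
= 16/31
= 0.5161

0.5161


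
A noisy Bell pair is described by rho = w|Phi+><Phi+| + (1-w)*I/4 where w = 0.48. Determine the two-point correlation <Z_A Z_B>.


|Phi+> = (|00> + |11>)/sqrt(2)
For the pure Bell state, <Z_A Z_B> = +1 (Bell-state Pauli correlator).
The maximally-mixed part I/4 has tr(I/4 * P tensor P) = 0 for any traceless Pauli P.
So <Z_A Z_B>_rho = w * (+1) + (1 - w) * 0
= 0.48 * (+1)
= 0.4800

0.4800


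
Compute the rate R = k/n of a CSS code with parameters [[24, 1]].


Code rate R = k/n
= 1/24
= 0.0417

0.0417


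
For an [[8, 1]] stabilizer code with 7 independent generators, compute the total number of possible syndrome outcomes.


Each stabilizer generator gives a binary (+1 or -1) measurement outcome.
With 7 independent generators:
Total syndromes = 2^7
= 128

128


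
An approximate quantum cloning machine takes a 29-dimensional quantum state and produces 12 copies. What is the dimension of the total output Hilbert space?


Output space = H^(tensor 12) where dim(H) = 29
dim = 29^12
= 841 (after 2 factors)
= 24389 (after 3 factors)
= 707281 (after 4 factors)
= 20511149 (after 5 factors)
= 594823321 (after 6 factors)
= 17249876309 (after 7 factors)
= 500246412961 (after 8 factors)
= 14507145975869 (after 9 factors)
= 420707233300201 (after 10 factors)
= 12200509765705829 (after 11 factors)
= 353814783205469041 (after 12 factors)
= 353814783205469041

353814783205469041


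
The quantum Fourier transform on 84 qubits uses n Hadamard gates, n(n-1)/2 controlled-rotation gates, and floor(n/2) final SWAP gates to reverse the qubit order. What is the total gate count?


Hadamard gates: 84
Controlled rotations: n*(n-1)/2 = 84*83/2 = 3486
SWAP gates: floor(n/2) = floor(84/2) = 42
Total = 84 + 3486 + 42
= 3612

3612


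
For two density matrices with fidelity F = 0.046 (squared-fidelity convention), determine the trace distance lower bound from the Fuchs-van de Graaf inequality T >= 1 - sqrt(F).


Fuchs-van de Graaf (squared-fidelity convention): 1 - sqrt(F) <= T <= sqrt(1 - F).
Lower bound: T >= 1 - sqrt(F)
sqrt(F) = sqrt(0.046) = 0.2145
T >= 1 - 0.2145
T >= 0.7855

0.7855


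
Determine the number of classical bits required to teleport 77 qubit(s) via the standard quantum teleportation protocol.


Quantum teleportation requires 2 classical bits per qubit teleported.
77 qubit(s) -> 2 * 77 = 154 classical bits

154


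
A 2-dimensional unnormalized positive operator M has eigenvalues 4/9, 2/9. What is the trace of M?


tr(M) = sum of eigenvalues
= 4/9 + 2/9
= 6/9
= 0.6667

0.6667


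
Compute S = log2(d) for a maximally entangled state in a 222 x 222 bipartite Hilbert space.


For a maximally entangled state in d x d:
S = log2(d) = log2(222)
= 7.7944

7.7944


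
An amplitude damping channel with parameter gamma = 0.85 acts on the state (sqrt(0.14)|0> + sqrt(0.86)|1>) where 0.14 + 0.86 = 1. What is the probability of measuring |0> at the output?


For amplitude damping with parameter gamma on state sqrt(a)|0> + sqrt(b)|1>:
alpha^2 = 0.14, beta^2 = 0.86
P(|0>) = alpha^2 + gamma * beta^2
= 0.14 + 0.85 * 0.86
= 0.14 + 0.7310
= 0.8710

0.8710


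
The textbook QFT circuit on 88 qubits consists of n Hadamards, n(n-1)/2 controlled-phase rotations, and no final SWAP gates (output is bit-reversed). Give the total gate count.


Hadamard gates: 88
Controlled rotations: n*(n-1)/2 = 88*87/2 = 3828
SWAP gates: 0 (omitted)
Total = 88 + 3828
= 3916

3916


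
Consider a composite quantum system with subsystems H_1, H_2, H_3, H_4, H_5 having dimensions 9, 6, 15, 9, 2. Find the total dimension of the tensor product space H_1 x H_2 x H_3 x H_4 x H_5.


dim(H_1 x H_2 x H_3 x H_4 x H_5) = 9 * 6 * 15 * 9 * 2
= 54 * 15 * 9 * 2
= 810 * 9 * 2
= 7290 * 2
= 14580

14580


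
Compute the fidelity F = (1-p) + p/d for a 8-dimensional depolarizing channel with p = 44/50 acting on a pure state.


F = (1-p) + p/d
= (1 - 0.8800) + 0.8800/8
= 0.1200 + 0.1100
= 0.2300

0.2300


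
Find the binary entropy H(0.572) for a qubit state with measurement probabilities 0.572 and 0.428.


S = -p*log2(p) - (1-p)*log2(1-p)
p = 0.5720, 1-p = 0.4280
= -0.5720 * log2(0.5720) - 0.4280 * log2(0.4280)
= -(-0.4610) - (-0.5240)
= 0.9850

0.9850


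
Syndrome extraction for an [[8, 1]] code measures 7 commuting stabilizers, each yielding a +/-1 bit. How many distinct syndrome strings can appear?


Each stabilizer generator gives a binary (+1 or -1) measurement outcome.
With 7 independent generators:
Total syndromes = 2^7
= 128

128


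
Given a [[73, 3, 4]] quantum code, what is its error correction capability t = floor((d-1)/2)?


Code parameters: [[73, 3, 4]], distance d = 4.
Number of correctable errors = floor((d-1)/2)
= floor((4 - 1)/2)
= floor(3/2)
= 1

1


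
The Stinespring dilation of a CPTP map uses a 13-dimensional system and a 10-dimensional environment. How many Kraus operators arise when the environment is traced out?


Tracing out the environment in an orthonormal basis {|i>_E} gives Kraus operators K_i = <i|_E U |0>_E.
Number of Kraus operators = dim(H_env) = d_env
= 10

10


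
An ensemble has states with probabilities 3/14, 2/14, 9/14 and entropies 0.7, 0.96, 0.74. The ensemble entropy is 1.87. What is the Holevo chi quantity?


chi = S(rho) - sum_i p_i * S(rho_i)
Weighted entropy = 3/14 * 0.7 + 2/14 * 0.96 + 9/14 * 0.74
= 0.7629
chi = 1.87 - 0.7629
= 1.1071

1.1071


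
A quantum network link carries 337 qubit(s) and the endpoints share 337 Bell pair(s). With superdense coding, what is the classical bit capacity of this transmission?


Superdense coding allows 2 classical bits per shared entangled pair.
337 pair(s) -> 2 * 337 = 674 classical bits

674


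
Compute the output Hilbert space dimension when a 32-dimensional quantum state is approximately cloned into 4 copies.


Output space = H^(tensor 4) where dim(H) = 32
dim = 32^4
= 1024 (after 2 factors)
= 32768 (after 3 factors)
= 1048576 (after 4 factors)
= 1048576

1048576


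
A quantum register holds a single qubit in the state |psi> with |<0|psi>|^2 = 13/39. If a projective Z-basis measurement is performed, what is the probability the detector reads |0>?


|alpha|^2 = 13/39 = 0.3333
|beta|^2 = 1 - 13/39 = 26/39 = 0.6667
P(|0>) = |alpha|^2 = 0.3333

0.3333


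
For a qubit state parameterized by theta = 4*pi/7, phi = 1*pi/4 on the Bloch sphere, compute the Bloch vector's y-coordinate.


theta = 1.7952, phi = 0.7854
r_y = sin(theta)*sin(phi) = 0.9749 * 0.7071
r_y = 0.6894

0.6894


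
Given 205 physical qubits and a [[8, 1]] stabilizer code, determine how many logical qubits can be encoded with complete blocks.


Each code block uses 8 physical qubits for 1 logical qubit(s).
Number of complete blocks = floor(205 / 8) = 25
Logical qubits = 25 * 1
= 25

25


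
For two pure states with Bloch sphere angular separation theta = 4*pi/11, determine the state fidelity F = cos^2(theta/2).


For states separated by angle theta on Bloch sphere:
F = cos^2(theta/2)
theta = 4*pi/11 = 1.1424
theta/2 = 0.5712
cos(theta/2) = 0.8413
F = 0.7077

0.7077


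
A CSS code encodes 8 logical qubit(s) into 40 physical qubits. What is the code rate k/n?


Code rate R = k/n
= 8/40
= 0.2000

0.2000


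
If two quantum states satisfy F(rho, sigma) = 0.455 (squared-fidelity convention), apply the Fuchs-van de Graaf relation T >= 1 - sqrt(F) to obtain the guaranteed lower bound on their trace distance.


Fuchs-van de Graaf (squared-fidelity convention): 1 - sqrt(F) <= T <= sqrt(1 - F).
Lower bound: T >= 1 - sqrt(F)
sqrt(F) = sqrt(0.455) = 0.6745
T >= 1 - 0.6745
T >= 0.3255

0.3255


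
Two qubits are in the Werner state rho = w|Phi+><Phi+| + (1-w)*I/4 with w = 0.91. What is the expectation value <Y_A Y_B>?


|Phi+> = (|00> + |11>)/sqrt(2)
For the pure Bell state, <Y_A Y_B> = -1 (Bell-state Pauli correlator).
The maximally-mixed part I/4 has tr(I/4 * P tensor P) = 0 for any traceless Pauli P.
So <Y_A Y_B>_rho = w * (-1) + (1 - w) * 0
= 0.91 * (-1)
= -0.9100

-0.9100


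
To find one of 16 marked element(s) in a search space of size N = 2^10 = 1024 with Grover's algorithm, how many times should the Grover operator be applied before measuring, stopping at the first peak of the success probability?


After j Grover iterations the success probability is P(j) = sin^2((2j+1)*theta), where sin(theta) = sqrt(k/N).
N = 2^10 = 1024, k = 16
sin(theta) = sqrt(k/N) = 0.125
theta = arcsin(sqrt(k/N)) = 0.1253278312 rad
P(j) reaches its first maximum when (2j+1)*theta is as close as possible to pi/2, i.e. j = round(pi/(4*theta) - 1/2).
pi/(4*theta) - 1/2 = 5.7667
(For comparison, the common estimate pi/4 * sqrt(N/k) = 6.2832; the exact maximiser is used here.)
Optimal iterations = 6

6


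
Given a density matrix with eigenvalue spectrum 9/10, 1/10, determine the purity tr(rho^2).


tr(rho^2) = sum of eigenvalues squared
= (9/10)^2 + (1/10)^2
= (81 + 1) / 100
= 82/100
= 0.8200

0.8200


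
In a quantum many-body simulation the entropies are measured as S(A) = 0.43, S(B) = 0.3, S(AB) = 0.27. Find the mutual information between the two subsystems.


I(A:B) = S(A) + S(B) - S(AB)
= 0.43 + 0.3 - 0.27
= 0.4600

0.4600


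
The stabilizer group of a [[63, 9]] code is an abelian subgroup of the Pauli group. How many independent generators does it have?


For an [[n,k]] stabilizer code:
Number of stabilizer generators = n - k
= 63 - 9
= 54

54


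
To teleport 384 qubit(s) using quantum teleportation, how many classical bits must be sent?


Quantum teleportation requires 2 classical bits per qubit teleported.
384 qubit(s) -> 2 * 384 = 768 classical bits

768


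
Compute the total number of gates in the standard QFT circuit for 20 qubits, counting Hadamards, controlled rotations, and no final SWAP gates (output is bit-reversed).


Hadamard gates: 20
Controlled rotations: n*(n-1)/2 = 20*19/2 = 190
SWAP gates: 0 (omitted)
Total = 20 + 190
= 210

210


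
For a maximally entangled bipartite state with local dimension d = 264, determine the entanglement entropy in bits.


For a maximally entangled state in d x d:
S = log2(d) = log2(264)
= 8.0444

8.0444


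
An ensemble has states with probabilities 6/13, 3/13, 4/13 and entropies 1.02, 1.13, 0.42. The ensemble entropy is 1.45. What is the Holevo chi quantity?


chi = S(rho) - sum_i p_i * S(rho_i)
Weighted entropy = 6/13 * 1.02 + 3/13 * 1.13 + 4/13 * 0.42
= 0.8608
chi = 1.45 - 0.8608
= 0.5892

0.5892


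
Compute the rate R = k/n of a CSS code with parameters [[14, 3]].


Code rate R = k/n
= 3/14
= 0.2143

0.2143


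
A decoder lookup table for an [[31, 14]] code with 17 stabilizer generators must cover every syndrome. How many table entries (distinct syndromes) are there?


Each stabilizer generator gives a binary (+1 or -1) measurement outcome.
With 17 independent generators:
Total syndromes = 2^17
= 131072

131072


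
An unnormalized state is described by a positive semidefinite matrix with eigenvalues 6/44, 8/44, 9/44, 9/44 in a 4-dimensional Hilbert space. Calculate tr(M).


tr(M) = sum of eigenvalues
= 6/44 + 8/44 + 9/44 + 9/44
= 32/44
= 0.7273

0.7273


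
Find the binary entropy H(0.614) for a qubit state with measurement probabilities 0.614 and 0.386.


S = -p*log2(p) - (1-p)*log2(1-p)
p = 0.6140, 1-p = 0.3860
= -0.6140 * log2(0.6140) - 0.3860 * log2(0.3860)
= -(-0.4321) - (-0.5301)
= 0.9622

0.9622


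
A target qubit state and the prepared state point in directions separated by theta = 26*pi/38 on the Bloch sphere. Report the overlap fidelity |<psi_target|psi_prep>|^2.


For states separated by angle theta on Bloch sphere:
F = cos^2(theta/2)
theta = 26*pi/38 = 2.1495
theta/2 = 1.0748
cos(theta/2) = 0.4759
F = 0.2265

0.2265


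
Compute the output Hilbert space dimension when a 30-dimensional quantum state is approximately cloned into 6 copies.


Output space = H^(tensor 6) where dim(H) = 30
dim = 30^6
= 900 (after 2 factors)
= 27000 (after 3 factors)
= 810000 (after 4 factors)
= 24300000 (after 5 factors)
= 729000000 (after 6 factors)
= 729000000

729000000


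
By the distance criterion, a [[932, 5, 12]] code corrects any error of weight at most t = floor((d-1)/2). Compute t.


Code parameters: [[932, 5, 12]], distance d = 12.
Number of correctable errors = floor((d-1)/2)
= floor((12 - 1)/2)
= floor(11/2)
= 5

5


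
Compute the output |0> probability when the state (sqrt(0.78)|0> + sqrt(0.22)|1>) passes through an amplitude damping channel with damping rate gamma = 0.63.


For amplitude damping with parameter gamma on state sqrt(a)|0> + sqrt(b)|1>:
alpha^2 = 0.78, beta^2 = 0.22
P(|0>) = alpha^2 + gamma * beta^2
= 0.78 + 0.63 * 0.22
= 0.78 + 0.1386
= 0.9186

0.9186


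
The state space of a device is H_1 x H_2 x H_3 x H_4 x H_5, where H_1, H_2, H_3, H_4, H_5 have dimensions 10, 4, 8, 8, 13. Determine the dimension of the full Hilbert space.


dim(H_1 x H_2 x H_3 x H_4 x H_5) = 10 * 4 * 8 * 8 * 13
= 40 * 8 * 8 * 13
= 320 * 8 * 13
= 2560 * 13
= 33280

33280


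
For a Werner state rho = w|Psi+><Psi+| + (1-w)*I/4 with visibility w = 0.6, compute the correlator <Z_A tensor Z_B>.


|Psi+> = (|01> + |10>)/sqrt(2)
For the pure Bell state, <Z_A Z_B> = -1 (Bell-state Pauli correlator).
The maximally-mixed part I/4 has tr(I/4 * P tensor P) = 0 for any traceless Pauli P.
So <Z_A Z_B>_rho = w * (-1) + (1 - w) * 0
= 0.6 * (-1)
= -0.6000

-0.6000


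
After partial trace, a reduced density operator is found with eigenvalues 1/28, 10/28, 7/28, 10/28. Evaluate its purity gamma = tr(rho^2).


tr(rho^2) = sum of eigenvalues squared
= (1/28)^2 + (10/28)^2 + (7/28)^2 + (10/28)^2
= (1 + 100 + 49 + 100) / 784
= 250/784
= 0.3189

0.3189


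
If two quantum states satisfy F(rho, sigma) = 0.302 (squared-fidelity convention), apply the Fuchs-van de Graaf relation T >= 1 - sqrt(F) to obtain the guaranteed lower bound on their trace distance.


Fuchs-van de Graaf (squared-fidelity convention): 1 - sqrt(F) <= T <= sqrt(1 - F).
Lower bound: T >= 1 - sqrt(F)
sqrt(F) = sqrt(0.302) = 0.5495
T >= 1 - 0.5495
T >= 0.4505

0.4505


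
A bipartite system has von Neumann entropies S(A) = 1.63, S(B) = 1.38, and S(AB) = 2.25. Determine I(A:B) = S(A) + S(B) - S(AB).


I(A:B) = S(A) + S(B) - S(AB)
= 1.63 + 1.38 - 2.25
= 0.7600

0.7600


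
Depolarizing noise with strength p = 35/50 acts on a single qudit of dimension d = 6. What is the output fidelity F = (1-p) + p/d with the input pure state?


F = (1-p) + p/d
= (1 - 0.7000) + 0.7000/6
= 0.3000 + 0.1167
= 0.4167

0.4167


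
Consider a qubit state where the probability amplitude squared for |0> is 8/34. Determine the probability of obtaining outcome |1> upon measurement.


|alpha|^2 = 8/34 = 0.2353
|beta|^2 = 1 - 8/34 = 26/34 = 0.7647
P(|1>) = |beta|^2 = 0.7647

0.7647


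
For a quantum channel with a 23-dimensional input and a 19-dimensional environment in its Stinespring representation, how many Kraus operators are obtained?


Tracing out the environment in an orthonormal basis {|i>_E} gives Kraus operators K_i = <i|_E U |0>_E.
Number of Kraus operators = dim(H_env) = d_env
= 19

19


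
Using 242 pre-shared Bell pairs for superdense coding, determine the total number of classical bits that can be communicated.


Superdense coding allows 2 classical bits per shared entangled pair.
242 pair(s) -> 2 * 242 = 484 classical bits

484


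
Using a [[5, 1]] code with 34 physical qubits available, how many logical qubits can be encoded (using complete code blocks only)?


Each code block uses 5 physical qubits for 1 logical qubit(s).
Number of complete blocks = floor(34 / 5) = 6
Logical qubits = 6 * 1
= 6

6


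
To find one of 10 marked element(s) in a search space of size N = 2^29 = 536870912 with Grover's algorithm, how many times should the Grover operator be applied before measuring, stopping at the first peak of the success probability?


After j Grover iterations the success probability is P(j) = sin^2((2j+1)*theta), where sin(theta) = sqrt(k/N).
N = 2^29 = 536870912, k = 10
sin(theta) = sqrt(k/N) = 0.0001364787584
theta = arcsin(sqrt(k/N)) = 0.0001364787588 rad
P(j) reaches its first maximum when (2j+1)*theta is as close as possible to pi/2, i.e. j = round(pi/(4*theta) - 1/2).
pi/(4*theta) - 1/2 = 5754.2282
(For comparison, the common estimate pi/4 * sqrt(N/k) = 5754.7282; the exact maximiser is used here.)
Optimal iterations = 5754

5754


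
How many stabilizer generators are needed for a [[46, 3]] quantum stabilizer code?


For an [[n,k]] stabilizer code:
Number of stabilizer generators = n - k
= 46 - 3
= 43

43


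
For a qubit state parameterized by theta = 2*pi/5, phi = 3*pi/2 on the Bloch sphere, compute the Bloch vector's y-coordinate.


theta = 1.2566, phi = 4.7124
r_y = sin(theta)*sin(phi) = 0.9511 * -1.0000
r_y = -0.9511

-0.9511


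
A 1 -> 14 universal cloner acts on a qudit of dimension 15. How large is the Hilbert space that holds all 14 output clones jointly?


Output space = H^(tensor 14) where dim(H) = 15
dim = 15^14
= 225 (after 2 factors)
= 3375 (after 3 factors)
= 50625 (after 4 factors)
= 759375 (after 5 factors)
= 11390625 (after 6 factors)
= 170859375 (after 7 factors)
= 2562890625 (after 8 factors)
= 38443359375 (after 9 factors)
= 576650390625 (after 10 factors)
= 8649755859375 (after 11 factors)
= 129746337890625 (after 12 factors)
= 1946195068359375 (after 13 factors)
= 29192926025390625 (after 14 factors)
= 29192926025390625

29192926025390625


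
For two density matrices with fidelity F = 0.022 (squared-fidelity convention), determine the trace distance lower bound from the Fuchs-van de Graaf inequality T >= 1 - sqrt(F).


Fuchs-van de Graaf (squared-fidelity convention): 1 - sqrt(F) <= T <= sqrt(1 - F).
Lower bound: T >= 1 - sqrt(F)
sqrt(F) = sqrt(0.022) = 0.1483
T >= 1 - 0.1483
T >= 0.8517

0.8517


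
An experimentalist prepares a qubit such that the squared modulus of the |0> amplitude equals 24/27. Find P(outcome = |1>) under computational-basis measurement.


|alpha|^2 = 24/27 = 0.8889
|beta|^2 = 1 - 24/27 = 3/27 = 0.1111
P(|1>) = |beta|^2 = 0.1111

0.1111


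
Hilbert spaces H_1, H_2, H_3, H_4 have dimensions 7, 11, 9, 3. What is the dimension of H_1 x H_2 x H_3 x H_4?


dim(H_1 x H_2 x H_3 x H_4) = 7 * 11 * 9 * 3
= 77 * 9 * 3
= 693 * 3
= 2079

2079


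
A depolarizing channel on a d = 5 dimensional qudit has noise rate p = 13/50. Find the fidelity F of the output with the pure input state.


F = (1-p) + p/d
= (1 - 0.2600) + 0.2600/5
= 0.7400 + 0.0520
= 0.7920

0.7920


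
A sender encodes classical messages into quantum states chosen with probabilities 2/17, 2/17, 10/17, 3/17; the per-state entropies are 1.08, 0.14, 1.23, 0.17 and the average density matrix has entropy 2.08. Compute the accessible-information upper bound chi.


chi = S(rho) - sum_i p_i * S(rho_i)
Weighted entropy = 2/17 * 1.08 + 2/17 * 0.14 + 10/17 * 1.23 + 3/17 * 0.17
= 0.8971
chi = 2.08 - 0.8971
= 1.1829

1.1829


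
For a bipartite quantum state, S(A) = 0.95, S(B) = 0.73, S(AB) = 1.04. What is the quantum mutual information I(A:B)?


I(A:B) = S(A) + S(B) - S(AB)
= 0.95 + 0.73 - 1.04
= 0.6400

0.6400


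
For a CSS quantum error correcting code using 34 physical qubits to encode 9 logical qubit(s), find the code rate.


Code rate R = k/n
= 9/34
= 0.2647

0.2647


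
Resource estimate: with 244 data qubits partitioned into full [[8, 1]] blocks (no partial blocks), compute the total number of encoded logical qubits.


Each code block uses 8 physical qubits for 1 logical qubit(s).
Number of complete blocks = floor(244 / 8) = 30
Logical qubits = 30 * 1
= 30

30


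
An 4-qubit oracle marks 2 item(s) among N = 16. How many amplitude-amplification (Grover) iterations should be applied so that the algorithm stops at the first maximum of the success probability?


After j Grover iterations the success probability is P(j) = sin^2((2j+1)*theta), where sin(theta) = sqrt(k/N).
N = 2^4 = 16, k = 2
sin(theta) = sqrt(k/N) = 0.3535533906
theta = arcsin(sqrt(k/N)) = 0.3613671239 rad
P(j) reaches its first maximum when (2j+1)*theta is as close as possible to pi/2, i.e. j = round(pi/(4*theta) - 1/2).
pi/(4*theta) - 1/2 = 1.6734
(For comparison, the common estimate pi/4 * sqrt(N/k) = 2.2214; the exact maximiser is used here.)
Optimal iterations = 2

2


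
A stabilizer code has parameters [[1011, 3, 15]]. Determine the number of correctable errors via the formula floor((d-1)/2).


Code parameters: [[1011, 3, 15]], distance d = 15.
Number of correctable errors = floor((d-1)/2)
= floor((15 - 1)/2)
= floor(14/2)
= 7

7


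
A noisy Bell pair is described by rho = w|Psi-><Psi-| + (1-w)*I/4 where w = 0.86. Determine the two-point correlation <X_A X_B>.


|Psi-> = (|01> - |10>)/sqrt(2)
For the pure Bell state, <X_A X_B> = -1 (Bell-state Pauli correlator).
The maximally-mixed part I/4 has tr(I/4 * P tensor P) = 0 for any traceless Pauli P.
So <X_A X_B>_rho = w * (-1) + (1 - w) * 0
= 0.86 * (-1)
= -0.8600

-0.8600


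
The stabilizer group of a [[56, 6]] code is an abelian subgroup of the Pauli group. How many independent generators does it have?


For an [[n,k]] stabilizer code:
Number of stabilizer generators = n - k
= 56 - 6
= 50

50


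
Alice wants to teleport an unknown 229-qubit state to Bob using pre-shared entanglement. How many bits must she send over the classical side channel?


Quantum teleportation requires 2 classical bits per qubit teleported.
229 qubit(s) -> 2 * 229 = 458 classical bits

458


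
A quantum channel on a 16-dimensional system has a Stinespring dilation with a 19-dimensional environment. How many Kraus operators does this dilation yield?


Tracing out the environment in an orthonormal basis {|i>_E} gives Kraus operators K_i = <i|_E U |0>_E.
Number of Kraus operators = dim(H_env) = d_env
= 19

19


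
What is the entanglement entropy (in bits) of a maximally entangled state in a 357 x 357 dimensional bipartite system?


For a maximally entangled state in d x d:
S = log2(d) = log2(357)
= 8.4798

8.4798


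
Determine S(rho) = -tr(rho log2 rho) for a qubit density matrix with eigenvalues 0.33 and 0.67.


S = -p*log2(p) - (1-p)*log2(1-p)
p = 0.3300, 1-p = 0.6700
= -0.3300 * log2(0.3300) - 0.6700 * log2(0.6700)
= -(-0.5278) - (-0.3871)
= 0.9149

0.9149


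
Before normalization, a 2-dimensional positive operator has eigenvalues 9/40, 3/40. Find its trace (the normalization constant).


tr(M) = sum of eigenvalues
= 9/40 + 3/40
= 12/40
= 0.3000

0.3000


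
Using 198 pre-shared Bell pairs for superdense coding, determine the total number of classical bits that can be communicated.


Superdense coding allows 2 classical bits per shared entangled pair.
198 pair(s) -> 2 * 198 = 396 classical bits

396


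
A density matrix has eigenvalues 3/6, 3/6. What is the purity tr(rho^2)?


tr(rho^2) = sum of eigenvalues squared
= (3/6)^2 + (3/6)^2
= (9 + 9) / 36
= 18/36
= 0.5000

0.5000


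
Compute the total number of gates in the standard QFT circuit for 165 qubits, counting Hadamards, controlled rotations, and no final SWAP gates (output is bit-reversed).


Hadamard gates: 165
Controlled rotations: n*(n-1)/2 = 165*164/2 = 13530
SWAP gates: 0 (omitted)
Total = 165 + 13530
= 13695

13695


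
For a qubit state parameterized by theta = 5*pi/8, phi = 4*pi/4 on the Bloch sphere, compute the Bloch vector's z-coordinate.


theta = 1.9635, phi = 3.1416
r_z = cos(theta) = -0.3827

-0.3827


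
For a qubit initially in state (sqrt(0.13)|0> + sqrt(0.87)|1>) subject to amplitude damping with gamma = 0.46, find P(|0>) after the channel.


For amplitude damping with parameter gamma on state sqrt(a)|0> + sqrt(b)|1>:
alpha^2 = 0.13, beta^2 = 0.87
P(|0>) = alpha^2 + gamma * beta^2
= 0.13 + 0.46 * 0.87
= 0.13 + 0.4002
= 0.5302

0.5302


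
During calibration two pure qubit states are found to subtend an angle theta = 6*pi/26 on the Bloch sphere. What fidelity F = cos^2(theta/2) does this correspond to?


For states separated by angle theta on Bloch sphere:
F = cos^2(theta/2)
theta = 6*pi/26 = 0.7250
theta/2 = 0.3625
cos(theta/2) = 0.9350
F = 0.8743

0.8743


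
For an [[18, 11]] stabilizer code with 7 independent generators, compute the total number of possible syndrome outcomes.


Each stabilizer generator gives a binary (+1 or -1) measurement outcome.
With 7 independent generators:
Total syndromes = 2^7
= 128

128


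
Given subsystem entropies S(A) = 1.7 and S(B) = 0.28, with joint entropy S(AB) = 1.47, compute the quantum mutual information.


I(A:B) = S(A) + S(B) - S(AB)
= 1.7 + 0.28 - 1.47
= 0.5100

0.5100


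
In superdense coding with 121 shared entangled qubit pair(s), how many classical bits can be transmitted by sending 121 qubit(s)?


Superdense coding allows 2 classical bits per shared entangled pair.
121 pair(s) -> 2 * 121 = 242 classical bits

242


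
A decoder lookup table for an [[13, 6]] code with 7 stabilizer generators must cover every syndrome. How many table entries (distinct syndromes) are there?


Each stabilizer generator gives a binary (+1 or -1) measurement outcome.
With 7 independent generators:
Total syndromes = 2^7
= 128

128


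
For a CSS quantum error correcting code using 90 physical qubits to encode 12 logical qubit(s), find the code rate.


Code rate R = k/n
= 12/90
= 0.1333

0.1333


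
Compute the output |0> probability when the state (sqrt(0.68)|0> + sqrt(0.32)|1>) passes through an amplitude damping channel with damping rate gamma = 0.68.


For amplitude damping with parameter gamma on state sqrt(a)|0> + sqrt(b)|1>:
alpha^2 = 0.68, beta^2 = 0.32
P(|0>) = alpha^2 + gamma * beta^2
= 0.68 + 0.68 * 0.32
= 0.68 + 0.2176
= 0.8976

0.8976


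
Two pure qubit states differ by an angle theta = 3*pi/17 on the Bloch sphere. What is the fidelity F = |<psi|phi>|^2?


For states separated by angle theta on Bloch sphere:
F = cos^2(theta/2)
theta = 3*pi/17 = 0.5544
theta/2 = 0.2772
cos(theta/2) = 0.9618
F = 0.9251

0.9251


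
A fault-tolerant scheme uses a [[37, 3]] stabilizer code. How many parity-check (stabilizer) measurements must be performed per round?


For an [[n,k]] stabilizer code:
Number of stabilizer generators = n - k
= 37 - 3
= 34

34


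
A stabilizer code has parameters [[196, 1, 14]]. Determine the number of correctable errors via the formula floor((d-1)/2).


Code parameters: [[196, 1, 14]], distance d = 14.
Number of correctable errors = floor((d-1)/2)
= floor((14 - 1)/2)
= floor(13/2)
= 6

6


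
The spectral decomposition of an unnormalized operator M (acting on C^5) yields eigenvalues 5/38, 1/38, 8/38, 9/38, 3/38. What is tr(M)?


tr(M) = sum of eigenvalues
= 5/38 + 1/38 + 8/38 + 9/38 + 3/38
= 26/38
= 0.6842

0.6842


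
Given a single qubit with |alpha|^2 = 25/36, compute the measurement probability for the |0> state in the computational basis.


|alpha|^2 = 25/36 = 0.6944
|beta|^2 = 1 - 25/36 = 11/36 = 0.3056
P(|0>) = |alpha|^2 = 0.6944

0.6944


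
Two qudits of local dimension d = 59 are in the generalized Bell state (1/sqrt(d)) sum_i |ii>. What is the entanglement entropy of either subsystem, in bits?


For a maximally entangled state in d x d:
S = log2(d) = log2(59)
= 5.8826

5.8826


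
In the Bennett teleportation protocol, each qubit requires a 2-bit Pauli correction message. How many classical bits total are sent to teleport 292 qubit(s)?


Quantum teleportation requires 2 classical bits per qubit teleported.
292 qubit(s) -> 2 * 292 = 584 classical bits

584


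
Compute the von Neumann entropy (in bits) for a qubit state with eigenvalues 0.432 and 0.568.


S = -p*log2(p) - (1-p)*log2(1-p)
p = 0.4320, 1-p = 0.5680
= -0.4320 * log2(0.4320) - 0.5680 * log2(0.5680)
= -(-0.5231) - (-0.4635)
= 0.9866

0.9866


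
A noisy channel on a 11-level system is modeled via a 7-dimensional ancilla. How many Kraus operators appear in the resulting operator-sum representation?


Tracing out the environment in an orthonormal basis {|i>_E} gives Kraus operators K_i = <i|_E U |0>_E.
Number of Kraus operators = dim(H_env) = d_env
= 7

7


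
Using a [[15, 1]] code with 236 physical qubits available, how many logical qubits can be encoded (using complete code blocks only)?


Each code block uses 15 physical qubits for 1 logical qubit(s).
Number of complete blocks = floor(236 / 15) = 15
Logical qubits = 15 * 1
= 15

15


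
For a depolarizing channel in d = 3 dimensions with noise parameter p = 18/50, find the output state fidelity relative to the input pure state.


F = (1-p) + p/d
= (1 - 0.3600) + 0.3600/3
= 0.6400 + 0.1200
= 0.7600

0.7600


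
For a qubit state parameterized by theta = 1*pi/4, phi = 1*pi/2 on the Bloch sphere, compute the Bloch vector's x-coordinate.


theta = 0.7854, phi = 1.5708
r_x = sin(theta)*cos(phi) = 0.7071 * 0.0000
r_x = 0.0000

0.0000


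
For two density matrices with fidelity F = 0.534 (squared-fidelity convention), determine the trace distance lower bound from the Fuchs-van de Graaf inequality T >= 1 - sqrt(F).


Fuchs-van de Graaf (squared-fidelity convention): 1 - sqrt(F) <= T <= sqrt(1 - F).
Lower bound: T >= 1 - sqrt(F)
sqrt(F) = sqrt(0.534) = 0.7308
T >= 1 - 0.7308
T >= 0.2692

0.2692


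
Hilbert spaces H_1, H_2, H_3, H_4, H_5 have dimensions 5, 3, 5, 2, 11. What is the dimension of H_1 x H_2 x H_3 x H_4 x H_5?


dim(H_1 x H_2 x H_3 x H_4 x H_5) = 5 * 3 * 5 * 2 * 11
= 15 * 5 * 2 * 11
= 75 * 2 * 11
= 150 * 11
= 1650

1650


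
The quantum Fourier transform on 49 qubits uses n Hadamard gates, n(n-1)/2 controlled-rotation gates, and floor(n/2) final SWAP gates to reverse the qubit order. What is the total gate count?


Hadamard gates: 49
Controlled rotations: n*(n-1)/2 = 49*48/2 = 1176
SWAP gates: floor(n/2) = floor(49/2) = 24
Total = 49 + 1176 + 24
= 1249

1249


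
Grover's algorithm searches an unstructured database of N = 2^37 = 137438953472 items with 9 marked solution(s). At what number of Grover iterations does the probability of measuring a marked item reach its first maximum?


After j Grover iterations the success probability is P(j) = sin^2((2j+1)*theta), where sin(theta) = sqrt(k/N).
N = 2^37 = 137438953472, k = 9
sin(theta) = sqrt(k/N) = 8.092194914e-06
theta = arcsin(sqrt(k/N)) = 8.092194914e-06 rad
P(j) reaches its first maximum when (2j+1)*theta is as close as possible to pi/2, i.e. j = round(pi/(4*theta) - 1/2).
pi/(4*theta) - 1/2 = 97055.7587
(For comparison, the common estimate pi/4 * sqrt(N/k) = 97056.2587; the exact maximiser is used here.)
Optimal iterations = 97056

97056


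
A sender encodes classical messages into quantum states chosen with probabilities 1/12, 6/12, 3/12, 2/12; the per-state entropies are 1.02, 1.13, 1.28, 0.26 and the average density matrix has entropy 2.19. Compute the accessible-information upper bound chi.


chi = S(rho) - sum_i p_i * S(rho_i)
Weighted entropy = 1/12 * 1.02 + 6/12 * 1.13 + 3/12 * 1.28 + 2/12 * 0.26
= 1.0133
chi = 2.19 - 1.0133
= 1.1767

1.1767


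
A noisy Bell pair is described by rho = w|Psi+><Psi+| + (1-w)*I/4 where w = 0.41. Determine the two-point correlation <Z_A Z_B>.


|Psi+> = (|01> + |10>)/sqrt(2)
For the pure Bell state, <Z_A Z_B> = -1 (Bell-state Pauli correlator).
The maximally-mixed part I/4 has tr(I/4 * P tensor P) = 0 for any traceless Pauli P.
So <Z_A Z_B>_rho = w * (-1) + (1 - w) * 0
= 0.41 * (-1)
= -0.4100

-0.4100


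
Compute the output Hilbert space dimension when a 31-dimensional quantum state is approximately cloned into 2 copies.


Output space = H^(tensor 2) where dim(H) = 31
dim = 31^2
= 961

961


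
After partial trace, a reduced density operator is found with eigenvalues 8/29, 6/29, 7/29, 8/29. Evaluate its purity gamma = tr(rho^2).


tr(rho^2) = sum of eigenvalues squared
= (8/29)^2 + (6/29)^2 + (7/29)^2 + (8/29)^2
= (64 + 36 + 49 + 64) / 841
= 213/841
= 0.2533

0.2533


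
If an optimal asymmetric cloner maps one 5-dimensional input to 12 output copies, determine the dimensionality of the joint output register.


Output space = H^(tensor 12) where dim(H) = 5
dim = 5^12
= 25 (after 2 factors)
= 125 (after 3 factors)
= 625 (after 4 factors)
= 3125 (after 5 factors)
= 15625 (after 6 factors)
= 78125 (after 7 factors)
= 390625 (after 8 factors)
= 1953125 (after 9 factors)
= 9765625 (after 10 factors)
= 48828125 (after 11 factors)
= 244140625 (after 12 factors)
= 244140625

244140625


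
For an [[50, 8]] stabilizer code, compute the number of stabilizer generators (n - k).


For an [[n,k]] stabilizer code:
Number of stabilizer generators = n - k
= 50 - 8
= 42

42


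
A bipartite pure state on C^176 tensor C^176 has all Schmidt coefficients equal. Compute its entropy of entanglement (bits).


For a maximally entangled state in d x d:
S = log2(d) = log2(176)
= 7.4594

7.4594


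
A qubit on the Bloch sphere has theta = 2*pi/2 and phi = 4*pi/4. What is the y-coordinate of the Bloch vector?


theta = 3.1416, phi = 3.1416
r_y = sin(theta)*sin(phi) = 0.0000 * 0.0000
r_y = 0.0000

0.0000


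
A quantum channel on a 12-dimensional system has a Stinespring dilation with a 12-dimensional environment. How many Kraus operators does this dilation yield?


Tracing out the environment in an orthonormal basis {|i>_E} gives Kraus operators K_i = <i|_E U |0>_E.
Number of Kraus operators = dim(H_env) = d_env
= 12

12


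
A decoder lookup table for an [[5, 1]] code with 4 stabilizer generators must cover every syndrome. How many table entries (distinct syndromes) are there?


Each stabilizer generator gives a binary (+1 or -1) measurement outcome.
With 4 independent generators:
Total syndromes = 2^4
= 16

16


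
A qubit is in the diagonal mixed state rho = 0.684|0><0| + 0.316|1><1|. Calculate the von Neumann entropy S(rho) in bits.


S = -p*log2(p) - (1-p)*log2(1-p)
p = 0.6840, 1-p = 0.3160
= -0.6840 * log2(0.6840) - 0.3160 * log2(0.3160)
= -(-0.3748) - (-0.5252)
= 0.9000

0.9000


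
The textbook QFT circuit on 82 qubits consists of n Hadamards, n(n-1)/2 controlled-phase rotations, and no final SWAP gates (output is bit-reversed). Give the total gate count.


Hadamard gates: 82
Controlled rotations: n*(n-1)/2 = 82*81/2 = 3321
SWAP gates: 0 (omitted)
Total = 82 + 3321
= 3403

3403


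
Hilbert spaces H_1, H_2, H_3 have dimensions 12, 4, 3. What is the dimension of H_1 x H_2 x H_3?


dim(H_1 x H_2 x H_3) = 12 * 4 * 3
= 48 * 3
= 144

144


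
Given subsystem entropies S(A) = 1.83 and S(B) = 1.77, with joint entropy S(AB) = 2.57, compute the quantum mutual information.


I(A:B) = S(A) + S(B) - S(AB)
= 1.83 + 1.77 - 2.57
= 1.0300

1.0300


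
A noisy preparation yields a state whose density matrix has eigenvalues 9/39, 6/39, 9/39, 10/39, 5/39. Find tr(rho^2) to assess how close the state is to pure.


tr(rho^2) = sum of eigenvalues squared
= (9/39)^2 + (6/39)^2 + (9/39)^2 + (10/39)^2 + (5/39)^2
= (81 + 36 + 81 + 100 + 25) / 1521
= 323/1521
= 0.2124

0.2124
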